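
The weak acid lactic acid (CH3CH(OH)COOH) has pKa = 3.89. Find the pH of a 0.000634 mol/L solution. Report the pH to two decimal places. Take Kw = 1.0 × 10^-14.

CH3CH(OH)COOH ⇌ CH3CH(OH)COO- + H+
Ka = 10^(−3.89) = 1.29 × 10^-4
Ka = x²/(0.000634 − x) = 1.29 × 10^-4
Here C₀/Ka ≈ 4.91, so the small-x approximation fails. Use the quadratic:
x = [−0.000129 + √(0.000129² + 3.27e-07)]/2 = 2.29 × 10^-4 M
pH = −log[H+] = −log(2.29 × 10^-4) = 3.64

pH = 3.64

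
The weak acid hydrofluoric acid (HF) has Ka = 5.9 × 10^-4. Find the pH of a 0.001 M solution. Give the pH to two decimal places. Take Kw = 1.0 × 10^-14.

pH = 3.28

HF ⇌ F- + H+
Ka = [H+]²/(0.001 − [H+]) = 5.9 × 10^-4
The 5% rule fails; solving [H+]² + Ka·[H+] − Ka·C₀ = 0 exactly:
[H+] = (−Ka + √(Ka² + 4·Ka·C₀))/2 = 5.28 × 10^-4 M
pH = −log(5.28 × 10^-4) = 3.28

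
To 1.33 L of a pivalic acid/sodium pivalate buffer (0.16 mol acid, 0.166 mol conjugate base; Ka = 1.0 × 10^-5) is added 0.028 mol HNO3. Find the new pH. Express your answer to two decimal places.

Added H+ converts (CH3)3CCOO- to (CH3)3CCOOH: (CH3)3CCOOH → 0.188 mol, (CH3)3CCOO- → 0.138 mol.
pKa = −log(1.0 × 10^-5) = 5.000
pH = pKa + log([A⁻]/[HA]) = 5.000 + log(0.138/0.188) = 5.000 -0.134

pH = 4.87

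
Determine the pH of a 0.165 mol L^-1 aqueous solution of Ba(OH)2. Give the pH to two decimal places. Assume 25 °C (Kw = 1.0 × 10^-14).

pH = 13.52

Ba(OH)2 is a strong base (each formula unit releases 2 OH-); [OH-] = 0.33 M.
pOH = -log(0.33) = 0.48
pH = 14.00 - 0.48 = 13.52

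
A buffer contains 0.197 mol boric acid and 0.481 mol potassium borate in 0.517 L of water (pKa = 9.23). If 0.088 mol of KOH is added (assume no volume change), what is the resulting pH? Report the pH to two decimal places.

After neutralization: n(B(OH)3) = 0.109 mol, n(B(OH)4-) = 0.569 mol.
pH = pKa + log(n_B(OH)4-/n_B(OH)3) = 9.23 + log(0.569/0.109) = 9.23 + (+0.718)

pH = 9.95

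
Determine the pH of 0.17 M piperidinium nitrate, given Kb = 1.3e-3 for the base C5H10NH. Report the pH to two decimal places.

C5H10NH2+ is the conjugate acid of the weak base C5H10NH.
Ka = Kw/Kb = 1.0×10^-14 / 1.3 × 10^-3 = 7.69 × 10^-12
Ka = x²/(0.17 − x) = 7.69 × 10^-12
Assume x ≪ 0.17: x ≈ √(7.69 × 10^-12 × 0.17) = 1.14 × 10^-6 M
pH = −log[H+] = −log(1.14 × 10^-6) = 5.94

pH = 5.94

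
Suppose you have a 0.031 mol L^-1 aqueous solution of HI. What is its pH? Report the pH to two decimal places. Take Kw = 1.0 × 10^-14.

pH = 1.51

HI is a strong acid and dissociates completely, so [H+] = 0.031 M.
pH = -log(0.031) = 1.51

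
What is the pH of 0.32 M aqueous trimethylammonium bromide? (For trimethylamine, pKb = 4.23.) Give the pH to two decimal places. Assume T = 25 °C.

(CH3)3NH+ is the conjugate acid of the weak base (CH3)3N.
Kb = 10^(−4.23) = 5.89 × 10^-5
Ka = Kw/Kb = 1.0×10^-14 / 5.89 × 10^-5 = 1.70 × 10^-10
Ka = [H+]²/(0.32 − [H+]) = 1.70 × 10^-10
Assume [H+] ≪ 0.32: [H+] ≈ √(1.70 × 10^-10 × 0.32) = 7.38 × 10^-6 M
([H+]/C₀ = 0.0023% < 5%, so the approximation holds.)
pH = −log(7.38 × 10^-6) = 5.13

pH = 5.13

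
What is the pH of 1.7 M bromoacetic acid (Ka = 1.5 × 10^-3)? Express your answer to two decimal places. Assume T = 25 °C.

pH = 1.30

BrCH2COOH ⇌ BrCH2COO- + H+
Ka = [H+]²/(1.7 − [H+]) = 1.5 × 10^-3
Neglecting [H+] in the denominator: [H+] = √(1.5 × 10^-3 × 1.7) = 5.05 × 10^-2 M
([H+]/C₀ = 3% < 5%, so the approximation holds.)
pH = −log[H+] = −log(5.05 × 10^-2) = 1.30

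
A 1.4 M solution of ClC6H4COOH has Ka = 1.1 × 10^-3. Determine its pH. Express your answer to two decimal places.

ClC6H4COOH ⇌ ClC6H4COO- + H+
From the ICE table, Ka = [H+]²/(1.4 − [H+]) = 1.1 × 10^-3.
Since Ka ≪ C₀, [H+] ≈ √(Ka·C₀) = 3.92 × 10^-2 M.
Check: 2.8% ionized — well under 5%, approximation valid.
pH = −log[H+] = −log(3.92 × 10^-2) = 1.41

pH = 1.41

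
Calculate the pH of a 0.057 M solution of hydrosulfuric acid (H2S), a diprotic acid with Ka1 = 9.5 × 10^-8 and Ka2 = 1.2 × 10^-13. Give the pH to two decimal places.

Ka1 ≫ Ka2, so treat the first dissociation as the only significant source of H+.
Ka1 = x²/(0.057 − x) = 9.5 × 10^-8
x ≈ √(9.5 × 10^-8 × 0.057) = 7.36 × 10^-5 M
pH = −log(7.36 × 10^-5) = 4.13

pH = 4.13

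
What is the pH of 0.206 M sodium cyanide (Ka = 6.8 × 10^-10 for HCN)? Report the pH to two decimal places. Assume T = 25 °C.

CN- is the conjugate base of the weak acid HCN.
Kb = Kw/Ka = 1.0×10^-14 / 6.8 × 10^-10 = 1.47 × 10^-5
Let x = [OH-] at equilibrium. Kb = x²/(0.206 − x).
Neglecting x in the denominator: x = √(1.47 × 10^-5 × 0.206) = 1.74 × 10^-3 M
(x/C₀ = 0.84% < 5%, so the approximation holds.)
pOH = −log(1.74 × 10^-3) = 2.76; pH = 14.00 − 2.76 = 11.24

pH = 11.24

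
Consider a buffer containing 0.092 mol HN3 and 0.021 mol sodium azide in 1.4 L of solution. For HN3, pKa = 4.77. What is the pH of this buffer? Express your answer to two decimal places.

Henderson–Hasselbalch: pH = pKa + log([N3-]/[HN3]) = 4.77 + log(0.021/0.092)
pH = 4.77 + (-0.642) = 4.13

pH = 4.13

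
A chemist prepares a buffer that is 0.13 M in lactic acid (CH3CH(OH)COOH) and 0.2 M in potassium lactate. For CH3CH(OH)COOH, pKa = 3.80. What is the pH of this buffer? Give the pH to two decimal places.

pH = pKa + log([A⁻]/[HA]) = 3.80 + log(0.2/0.13)
pH = 3.80 + (+0.187) = 3.99

pH = 3.99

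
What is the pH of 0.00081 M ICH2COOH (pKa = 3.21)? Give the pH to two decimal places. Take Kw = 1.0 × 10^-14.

ICH2COOH ⇌ ICH2COO- + H+
Ka = 10^(−3.21) = 6.17 × 10^-4
From the ICE table, Ka = [H+]²/(0.00081 − [H+]) = 6.17 × 10^-4.
[H+] is not negligible relative to C₀; solve [H+]² + 0.000617·[H+] − 5e-07 = 0.
[H+] = (−Ka + √(Ka² + 4·Ka·C₀))/2 = 4.63 × 10^-4 M
pH = −log(4.63 × 10^-4) = 3.33

pH = 3.33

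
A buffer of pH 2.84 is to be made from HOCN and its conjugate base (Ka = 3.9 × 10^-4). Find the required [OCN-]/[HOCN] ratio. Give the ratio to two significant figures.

pKa = -log(3.9 × 10^-4) = 3.409
pH = pKa + log(r) ⇒ log(r) = 2.84 − 3.409 = -0.569
r = [OCN-]/[HOCN] = 10^(-0.569) = 0.27

ratio = 0.27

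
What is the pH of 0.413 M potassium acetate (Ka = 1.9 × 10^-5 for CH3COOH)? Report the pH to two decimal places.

pH = 9.17

CH3COO- is the conjugate base of the weak acid CH3COOH.
Kb = Kw/Ka = 1.0×10^-14 / 1.9 × 10^-5 = 5.26 × 10^-10
Kb = [OH-]²/(0.413 − [OH-]) = 5.26 × 10^-10
Neglecting [OH-] in the denominator: [OH-] = √(5.26 × 10^-10 × 0.413) = 1.47 × 10^-5 M
Check: 0.0036% ionized — well under 5%, approximation valid.
pOH = 4.83, so pH = 14.00 − pOH = 9.17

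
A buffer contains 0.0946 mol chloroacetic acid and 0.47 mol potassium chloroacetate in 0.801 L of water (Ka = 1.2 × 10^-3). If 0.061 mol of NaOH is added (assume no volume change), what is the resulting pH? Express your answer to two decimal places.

pH = 4.12

OH- converts ClCH2COOH to ClCH2COO-: ClCH2COOH → 0.0336 mol, ClCH2COO- → 0.531 mol.
pKa = −log(1.2 × 10^-3) = 2.921
pH = pKa + log(n_ClCH2COO-/n_ClCH2COOH) = 2.921 + log(0.531/0.0336) = 2.921 + (+1.199)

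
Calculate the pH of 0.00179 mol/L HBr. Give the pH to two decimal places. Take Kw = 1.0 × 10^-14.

HBr is a strong acid and dissociates completely, so [H+] = 0.00179 M.
pH = -log(0.00179) = 2.75

pH = 2.75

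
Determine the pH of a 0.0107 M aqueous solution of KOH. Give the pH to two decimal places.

pH = 12.03

KOH is a strong base; [OH-] = 0.0107 M.
pOH = -log(0.0107) = 1.97
pH = 14.00 - 1.97 = 12.03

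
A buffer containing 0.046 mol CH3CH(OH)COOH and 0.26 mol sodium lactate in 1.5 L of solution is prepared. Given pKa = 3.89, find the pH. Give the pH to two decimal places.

Henderson–Hasselbalch: pH = pKa + log([CH3CH(OH)COO-]/[CH3CH(OH)COOH]) = 3.89 + log(0.26/0.046)
pH = 3.89 + (+0.752) = 4.64

pH = 4.64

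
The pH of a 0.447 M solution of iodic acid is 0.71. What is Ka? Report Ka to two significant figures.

Ka = 1.5 × 10^-1

[H+] = 10^(-0.71) = 1.95 × 10^-1 M
At equilibrium [HA] = 0.447 − 1.95 × 10^-1 = 2.52 × 10^-1 M
Ka = [H+][A-]/[HA] = (1.95 × 10^-1)² / 2.52 × 10^-1 = 1.5 × 10^-1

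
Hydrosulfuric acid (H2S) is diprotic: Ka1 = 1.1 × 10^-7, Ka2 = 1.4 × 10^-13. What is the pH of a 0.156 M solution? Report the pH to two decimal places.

pH = 3.88

Ka1 ≫ Ka2, so treat the first dissociation as the only significant source of H+.
Ka1 = x²/(0.156 − x) = 1.1 × 10^-7
x ≈ √(1.1 × 10^-7 × 0.156) = 1.31 × 10^-4 M
pH = −log(1.31 × 10^-4) = 3.88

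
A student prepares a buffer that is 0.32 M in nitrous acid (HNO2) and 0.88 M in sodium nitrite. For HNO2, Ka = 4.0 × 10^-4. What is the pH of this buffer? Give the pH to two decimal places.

pKa = −log(4.0 × 10^-4) = 3.398
pH = pKa + log([A⁻]/[HA]) = 3.398 + log(0.88/0.32)
pH = 3.398 + (+0.439) = 3.84

pH = 3.84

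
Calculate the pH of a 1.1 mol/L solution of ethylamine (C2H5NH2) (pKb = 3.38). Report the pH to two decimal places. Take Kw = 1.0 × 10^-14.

C2H5NH2 + H2O ⇌ C2H5NH3+ + OH-
Kb = 10^(−3.38) = 4.17 × 10^-4
Kb = x²/(1.1 − x) = 4.17 × 10^-4
Assume x ≪ 1.1: x ≈ √(4.17 × 10^-4 × 1.1) = 2.14 × 10^-2 M
(x/C₀ = 1.9% < 5%, so the approximation holds.)
pOH = 1.67, so pH = 14.00 − pOH = 12.33

pH = 12.33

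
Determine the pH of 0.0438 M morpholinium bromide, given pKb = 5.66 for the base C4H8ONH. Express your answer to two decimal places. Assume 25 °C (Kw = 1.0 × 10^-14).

pH = 4.85

C4H8ONH2+ is the conjugate acid of the weak base C4H8ONH.
Kb = 10^(−5.66) = 2.19 × 10^-6
Ka = Kw/Kb = 1.0×10^-14 / 2.19 × 10^-6 = 4.57 × 10^-9
Ka = x²/(0.0438 − x) = 4.57 × 10^-9
Since Ka ≪ C₀, x ≈ √(Ka·C₀) = 1.41 × 10^-5 M.
(x/C₀ = 0.032% < 5%, so the approximation holds.)
pH = −log[H+] = −log(1.41 × 10^-5) = 4.85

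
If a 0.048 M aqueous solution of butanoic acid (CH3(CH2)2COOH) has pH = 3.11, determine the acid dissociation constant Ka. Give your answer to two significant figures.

Ka = 1.3 × 10^-5

[H+] = 10^(-3.11) = 7.76 × 10^-4 M
At equilibrium [HA] = 0.048 − 7.76 × 10^-4 = 4.72 × 10^-2 M
Ka = [H+][A-]/[HA] = (7.76 × 10^-4)² / 4.72 × 10^-2 = 1.3 × 10^-5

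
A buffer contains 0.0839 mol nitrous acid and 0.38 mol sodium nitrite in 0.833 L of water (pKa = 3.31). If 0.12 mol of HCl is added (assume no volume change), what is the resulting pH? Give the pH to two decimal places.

pH = 3.42

After neutralization: n(HNO2) = 0.204 mol, n(NO2-) = 0.26 mol.
Henderson–Hasselbalch with mole ratio 0.26/0.204: pH = 3.31 + (+0.105)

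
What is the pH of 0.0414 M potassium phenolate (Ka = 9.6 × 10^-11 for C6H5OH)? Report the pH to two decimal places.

pH = 11.31

C6H5O- is the conjugate base of the weak acid C6H5OH.
Kb = Kw/Ka = 1.0×10^-14 / 9.6 × 10^-11 = 1.04 × 10^-4
Kb = [OH-]²/(0.0414 − [OH-]) = 1.04 × 10^-4
The 5% rule fails; solving [OH-]² + Kb·[OH-] − Kb·C₀ = 0 exactly:
[OH-] = [−0.000104 + √(0.000104² + 1.72e-05)]/2 = 2.02 × 10^-3 M
pOH = 2.69, so pH = 14.00 − pOH = 11.31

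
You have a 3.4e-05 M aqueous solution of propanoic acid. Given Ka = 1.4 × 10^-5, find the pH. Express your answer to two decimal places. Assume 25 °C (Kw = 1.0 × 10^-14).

pH = 4.80

CH3CH2COOH ⇌ CH3CH2COO- + H+
Ka = [H+]²/(3.4e-05 − [H+]) = 1.4 × 10^-5
The 5% rule fails; solving [H+]² + Ka·[H+] − Ka·C₀ = 0 exactly:
[H+] = [−1.4e-05 + √(1.4e-05² + 1.9e-09)]/2 = 1.59 × 10^-5 M
pH = −log[H+] = −log(1.59 × 10^-5) = 4.80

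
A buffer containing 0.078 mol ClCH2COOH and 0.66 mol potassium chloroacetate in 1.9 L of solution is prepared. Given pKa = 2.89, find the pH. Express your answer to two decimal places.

pH = 3.82

pH = pKa + log([A⁻]/[HA]) = 2.89 + log(0.66/0.078)
pH = 2.89 + (+0.927) = 3.82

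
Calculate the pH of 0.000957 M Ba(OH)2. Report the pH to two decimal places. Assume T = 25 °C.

pH = 11.28

Ba(OH)2 is a strong base (each formula unit releases 2 OH-); [OH-] = 0.00191 M.
pOH = -log(0.00191) = 2.72
pH = 14.00 - 2.72 = 11.28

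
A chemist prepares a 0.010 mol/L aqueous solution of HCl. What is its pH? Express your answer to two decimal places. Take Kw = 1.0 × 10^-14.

pH = 2.00

HCl is a strong acid and dissociates completely, so [H+] = 0.010 M.
pH = -log(0.01) = 2.00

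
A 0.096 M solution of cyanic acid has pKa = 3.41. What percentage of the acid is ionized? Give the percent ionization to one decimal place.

HOCN ⇌ OCN- + H+; let x = [H+] at equilibrium.
Ka = 10^(−3.41) = 3.89 × 10^-4
Solve x² + 0.000389x − 3.73e-05 = 0 → x = 5.92 × 10^-3 M
% ionization = x/C₀ × 100% = 5.92 × 10^-3/0.096 × 100% = 6.2%

6.2%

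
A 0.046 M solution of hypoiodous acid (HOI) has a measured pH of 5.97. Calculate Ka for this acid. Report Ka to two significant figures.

[H+] = 10^(-5.97) = 1.07 × 10^-6 M
At equilibrium [HA] = 0.046 − 1.07 × 10^-6 = 4.60 × 10^-2 M
Ka = [H+][A-]/[HA] = (1.07 × 10^-6)² / 4.60 × 10^-2 = 2.5 × 10^-11

Ka = 2.5 × 10^-11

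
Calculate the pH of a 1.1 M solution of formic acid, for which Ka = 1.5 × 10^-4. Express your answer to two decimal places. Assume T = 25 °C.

HCOOH ⇌ HCOO- + H+
From the ICE table, Ka = x²/(1.1 − x) = 1.5 × 10^-4.
Neglecting x in the denominator: x = √(1.5 × 10^-4 × 1.1) = 1.28 × 10^-2 M
Check: 1.2% ionized — well under 5%, approximation valid.
pH = −log[H+] = −log(1.28 × 10^-2) = 1.89

pH = 1.89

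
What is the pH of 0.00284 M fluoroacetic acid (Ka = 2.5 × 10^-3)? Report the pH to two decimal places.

FCH2COOH ⇌ FCH2COO- + H+
From the ICE table, Ka = x²/(0.00284 − x) = 2.5 × 10^-3.
The 5% rule fails; solving x² + Ka·x − Ka·C₀ = 0 exactly:
x = (−Ka + √(Ka² + 4·Ka·C₀))/2 = 1.69 × 10^-3 M
pH = −log[H+] = −log(1.69 × 10^-3) = 2.77

pH = 2.77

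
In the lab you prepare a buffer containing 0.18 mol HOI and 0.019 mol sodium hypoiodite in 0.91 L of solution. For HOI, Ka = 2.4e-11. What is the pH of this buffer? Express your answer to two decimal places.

pKa = −log(2.4 × 10^-11) = 10.620
pH = pKa + log([A⁻]/[HA]) = 10.620 + log(0.019/0.18)
pH = 10.620 + (-0.977) = 9.64

pH = 9.64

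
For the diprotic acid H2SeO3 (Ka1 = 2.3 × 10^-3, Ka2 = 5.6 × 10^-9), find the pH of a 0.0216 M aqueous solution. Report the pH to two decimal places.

Since Ka1 ≫ Ka2, the first ionization dominates [H+].
Ka1 = x²/(0.0216 − x) = 2.3 × 10^-3
Solving the quadratic: x = (−Ka1 + √(Ka1² + 4·Ka1·C₀))/2 = 5.99 × 10^-3 M
pH = −log(5.99 × 10^-3) = 2.22

pH = 2.22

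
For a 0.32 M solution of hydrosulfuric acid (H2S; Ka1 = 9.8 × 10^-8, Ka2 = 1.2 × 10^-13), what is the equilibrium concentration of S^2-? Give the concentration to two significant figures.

1.2 × 10^-13 M

First ionization gives [H+] ≈ [HS-] = 1.77 × 10^-4 M.
Second step: Ka2 = [H+][S^2-]/[HS-] ≈ [S^2-] (since [H+] ≈ [HS-]).
So [S^2-] ≈ Ka2.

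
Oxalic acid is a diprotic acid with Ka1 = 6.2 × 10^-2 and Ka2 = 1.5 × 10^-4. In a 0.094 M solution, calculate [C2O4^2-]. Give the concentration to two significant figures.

First ionization gives [H+] ≈ [HC2O4-] = 5.14 × 10^-2 M.
Second step: Ka2 = [H+][C2O4^2-]/[HC2O4-] ≈ [C2O4^2-] (since [H+] ≈ [HC2O4-]).
So [C2O4^2-] ≈ Ka2.

1.5 × 10^-4 M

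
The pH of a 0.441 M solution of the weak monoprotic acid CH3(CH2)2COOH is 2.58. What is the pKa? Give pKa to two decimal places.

[H+] = 10^(-2.58) = 2.63 × 10^-3 M
At equilibrium [HA] = 0.441 − 2.63 × 10^-3 = 4.38 × 10^-1 M
Ka = [H+][A-]/[HA] = (2.63 × 10^-3)² / 4.38 × 10^-1 = 1.58 × 10^-5
pKa = -log(1.58 × 10^-5) = 4.80

pKa = 4.80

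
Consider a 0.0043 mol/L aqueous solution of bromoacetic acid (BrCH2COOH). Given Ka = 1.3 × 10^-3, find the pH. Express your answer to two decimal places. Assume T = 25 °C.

BrCH2COOH ⇌ BrCH2COO- + H+
Ka = [H+]²/(0.0043 − [H+]) = 1.3 × 10^-3
Here C₀/Ka ≈ 3.31, so the small-[H+] approximation fails. Use the quadratic:
[H+] = (−Ka + √(Ka² + 4·Ka·C₀))/2 = 1.80 × 10^-3 M
pH = −log[H+] = −log(1.80 × 10^-3) = 2.74

pH = 2.74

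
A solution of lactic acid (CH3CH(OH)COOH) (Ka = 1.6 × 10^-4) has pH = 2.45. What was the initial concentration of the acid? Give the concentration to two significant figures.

C₀ = 8.2 × 10^-2 M

[H+] = 10^(-2.45) = 3.55 × 10^-3 M = x
Ka = x²/(C₀ − x) ⇒ C₀ = x + x²/Ka
C₀ = 3.55 × 10^-3 + (3.55 × 10^-3)²/(1.6 × 10^-4) = 8.23 × 10^-2 M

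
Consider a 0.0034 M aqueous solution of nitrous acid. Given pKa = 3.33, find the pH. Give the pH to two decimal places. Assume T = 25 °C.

pH = 2.98

HNO2 ⇌ NO2- + H+
Ka = 10^(−3.33) = 4.68 × 10^-4
Ka = x²/(0.0034 − x) = 4.68 × 10^-4
The 5% rule fails; solving x² + Ka·x − Ka·C₀ = 0 exactly:
x = [−0.000468 + √(0.000468² + 6.36e-06)]/2 = 1.05 × 10^-3 M
pH = −log(1.05 × 10^-3) = 2.98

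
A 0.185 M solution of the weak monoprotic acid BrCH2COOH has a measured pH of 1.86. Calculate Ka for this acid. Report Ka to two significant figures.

[H+] = 10^(-1.86) = 1.38 × 10^-2 M
At equilibrium [HA] = 0.185 − 1.38 × 10^-2 = 1.71 × 10^-1 M
Ka = [H+][A-]/[HA] = (1.38 × 10^-2)² / 1.71 × 10^-1 = 1.1 × 10^-3

Ka = 1.1 × 10^-3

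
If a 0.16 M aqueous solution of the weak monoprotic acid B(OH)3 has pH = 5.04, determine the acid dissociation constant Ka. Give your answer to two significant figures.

[H+] = 10^(-5.04) = 9.12 × 10^-6 M
At equilibrium [HA] = 0.16 − 9.12 × 10^-6 = 1.60 × 10^-1 M
Ka = [H+][A-]/[HA] = (9.12 × 10^-6)² / 1.60 × 10^-1 = 5.2 × 10^-10

Ka = 5.2 × 10^-10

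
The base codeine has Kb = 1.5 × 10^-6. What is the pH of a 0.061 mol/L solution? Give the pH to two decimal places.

pH = 10.48

C18H21NO3 + H2O ⇌ C18H22NO3+ + OH-
Kb = x²/(0.061 − x) = 1.5 × 10^-6
Since Kb ≪ C₀, x ≈ √(Kb·C₀) = 3.02 × 10^-4 M.
Check: 0.5% ionized — well under 5%, approximation valid.
pOH = 3.52, so pH = 14.00 − pOH = 10.48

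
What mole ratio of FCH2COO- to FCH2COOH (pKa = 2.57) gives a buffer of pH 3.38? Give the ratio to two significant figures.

ratio = 6.5

pH = pKa + log(r) ⇒ log(r) = 3.38 − 2.57 = +0.81
r = [FCH2COO-]/[FCH2COOH] = 10^(+0.81) = 6.46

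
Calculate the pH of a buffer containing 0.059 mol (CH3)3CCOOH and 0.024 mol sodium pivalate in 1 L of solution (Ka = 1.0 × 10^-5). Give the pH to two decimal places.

pKa = −log(1.0 × 10^-5) = 5.000
Henderson–Hasselbalch: pH = pKa + log([(CH3)3CCOO-]/[(CH3)3CCOOH]) = 5.000 + log(0.024/0.059)
pH = 5.000 + (-0.391) = 4.61

pH = 4.61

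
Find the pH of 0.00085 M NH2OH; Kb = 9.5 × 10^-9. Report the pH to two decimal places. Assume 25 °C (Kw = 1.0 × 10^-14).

pH = 8.45

NH2OH + H2O ⇌ NH3OH+ + OH-
Kb = x²/(0.00085 − x) = 9.5 × 10^-9
Since Kb ≪ C₀, x ≈ √(Kb·C₀) = 2.84 × 10^-6 M.
pOH = 5.55, so pH = 14.00 − pOH = 8.45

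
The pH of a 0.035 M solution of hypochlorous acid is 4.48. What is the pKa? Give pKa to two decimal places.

pKa = 7.50

[H+] = 10^(-4.48) = 3.31 × 10^-5 M
At equilibrium [HA] = 0.035 − 3.31 × 10^-5 = 3.50 × 10^-2 M
Ka = [H+][A-]/[HA] = (3.31 × 10^-5)² / 3.50 × 10^-2 = 3.13 × 10^-8
pKa = -log(3.13 × 10^-8) = 7.50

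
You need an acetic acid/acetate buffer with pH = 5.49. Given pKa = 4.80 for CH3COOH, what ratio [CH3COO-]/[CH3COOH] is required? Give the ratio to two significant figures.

pH = pKa + log(r) ⇒ log(r) = 5.49 − 4.80 = +0.69
r = [CH3COO-]/[CH3COOH] = 10^(+0.69) = 4.9

ratio = 4.9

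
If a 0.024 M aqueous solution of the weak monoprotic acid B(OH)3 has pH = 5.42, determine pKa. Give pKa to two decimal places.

pKa = 9.22

[H+] = 10^(-5.42) = 3.80 × 10^-6 M
At equilibrium [HA] = 0.024 − 3.80 × 10^-6 = 2.40 × 10^-2 M
Ka = [H+][A-]/[HA] = (3.80 × 10^-6)² / 2.40 × 10^-2 = 6.02 × 10^-10
pKa = -log(6.02 × 10^-10) = 9.22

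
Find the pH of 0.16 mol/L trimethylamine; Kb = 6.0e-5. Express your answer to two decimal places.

(CH3)3N + H2O ⇌ (CH3)3NH+ + OH-
From the ICE table, Kb = [OH-]²/(0.16 − [OH-]) = 6.0 × 10^-5.
Neglecting [OH-] in the denominator: [OH-] = √(6.0 × 10^-5 × 0.16) = 3.10 × 10^-3 M
([OH-]/C₀ = 1.9% < 5%, so the approximation holds.)
pOH = 2.51, so pH = 14.00 − pOH = 11.49

pH = 11.49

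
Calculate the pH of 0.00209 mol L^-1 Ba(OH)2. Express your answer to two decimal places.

pH = 11.62

Ba(OH)2 is a strong base (each formula unit releases 2 OH-); [OH-] = 0.00418 M.
pOH = -log(0.00418) = 2.38
pH = 14.00 - 2.38 = 11.62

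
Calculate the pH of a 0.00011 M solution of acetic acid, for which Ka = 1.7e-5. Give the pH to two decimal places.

pH = 4.45

CH3COOH ⇌ CH3COO- + H+
From the ICE table, Ka = x²/(0.00011 − x) = 1.7 × 10^-5.
x is not negligible relative to C₀; solve x² + 1.7e-05·x − 1.87e-09 = 0.
x = (−Ka + √(Ka² + 4·Ka·C₀))/2 = 3.56 × 10^-5 M
pH = −log[H+] = −log(3.56 × 10^-5) = 4.45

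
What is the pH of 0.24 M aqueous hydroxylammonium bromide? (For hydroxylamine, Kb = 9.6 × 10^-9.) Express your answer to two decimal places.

pH = 3.30

NH3OH+ is the conjugate acid of the weak base NH2OH.
Ka = Kw/Kb = 1.0×10^-14 / 9.6 × 10^-9 = 1.04 × 10^-6
From the ICE table, Ka = x²/(0.24 − x) = 1.04 × 10^-6.
Assume x ≪ 0.24: x ≈ √(1.04 × 10^-6 × 0.24) = 5.00 × 10^-4 M
pH = −log[H+] = −log(5.00 × 10^-4) = 3.30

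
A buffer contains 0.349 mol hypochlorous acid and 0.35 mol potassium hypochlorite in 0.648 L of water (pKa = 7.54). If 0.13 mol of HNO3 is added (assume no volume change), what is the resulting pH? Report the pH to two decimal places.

pH = 7.20

Added H+ converts OCl- to HOCl: HOCl → 0.479 mol, OCl- → 0.22 mol.
Henderson–Hasselbalch with mole ratio 0.22/0.479: pH = 7.54 + (-0.338)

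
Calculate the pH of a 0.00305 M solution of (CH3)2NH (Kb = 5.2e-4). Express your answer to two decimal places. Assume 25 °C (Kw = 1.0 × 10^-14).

(CH3)2NH + H2O ⇌ (CH3)2NH2+ + OH-
Kb = [OH-]²/(0.00305 − [OH-]) = 5.2 × 10^-4
The 5% rule fails; solving [OH-]² + Kb·[OH-] − Kb·C₀ = 0 exactly:
[OH-] = [−0.00052 + √(0.00052² + 6.34e-06)]/2 = 1.03 × 10^-3 M
pOH = −log(1.03 × 10^-3) = 2.99; pH = 14.00 − 2.99 = 11.01

pH = 11.01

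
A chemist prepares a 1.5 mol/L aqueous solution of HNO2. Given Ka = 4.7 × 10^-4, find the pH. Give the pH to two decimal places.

HNO2 ⇌ NO2- + H+
From the ICE table, Ka = [H+]²/(1.5 − [H+]) = 4.7 × 10^-4.
Since Ka ≪ C₀, [H+] ≈ √(Ka·C₀) = 2.66 × 10^-2 M.
pH = −log(2.66 × 10^-2) = 1.58

pH = 1.58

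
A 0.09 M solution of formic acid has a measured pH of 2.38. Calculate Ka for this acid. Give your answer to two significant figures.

[H+] = 10^(-2.38) = 4.17 × 10^-3 M
At equilibrium [HA] = 0.09 − 4.17 × 10^-3 = 8.58 × 10^-2 M
Ka = [H+][A-]/[HA] = (4.17 × 10^-3)² / 8.58 × 10^-2 = 2.0 × 10^-4

Ka = 2.0 × 10^-4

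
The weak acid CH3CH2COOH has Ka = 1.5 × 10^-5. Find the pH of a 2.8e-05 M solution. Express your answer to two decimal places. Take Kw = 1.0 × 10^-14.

CH3CH2COOH ⇌ CH3CH2COO- + H+
Let x = [H+] at equilibrium. Ka = x²/(2.8e-05 − x).
x is not negligible relative to C₀; solve x² + 1.5e-05·x − 4.2e-10 = 0.
x = (−Ka + √(Ka² + 4·Ka·C₀))/2 = 1.43 × 10^-5 M
pH = −log(1.43 × 10^-5) = 4.84

pH = 4.84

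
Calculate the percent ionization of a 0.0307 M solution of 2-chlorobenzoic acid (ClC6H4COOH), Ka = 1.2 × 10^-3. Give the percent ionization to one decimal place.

ClC6H4COOH ⇌ ClC6H4COO- + H+; let x = [H+] at equilibrium.
Ka = x²/(C₀ − x); solving the quadratic gives x = 5.50 × 10^-3 M.
% ionization = x/C₀ × 100% = 5.50 × 10^-3/0.0307 × 100% = 17.9%

17.9%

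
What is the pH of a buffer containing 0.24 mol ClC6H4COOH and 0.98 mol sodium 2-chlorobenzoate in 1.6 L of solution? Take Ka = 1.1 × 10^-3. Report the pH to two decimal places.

pKa = −log(1.1 × 10^-3) = 2.959
Using pH = pKa + log([base]/[acid]) with [base]/[acid] = 0.98/0.24:
pH = 2.959 + (+0.611) = 3.57

pH = 3.57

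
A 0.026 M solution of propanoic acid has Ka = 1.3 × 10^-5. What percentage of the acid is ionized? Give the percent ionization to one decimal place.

CH3CH2COOH ⇌ CH3CH2COO- + H+; let x = [H+] at equilibrium.
x ≈ √(Ka·C₀) = √(1.3 × 10^-5 × 0.026) = 5.81 × 10^-4 M
% ionization = x/C₀ × 100% = 5.81 × 10^-4/0.026 × 100% = 2.2%

2.2%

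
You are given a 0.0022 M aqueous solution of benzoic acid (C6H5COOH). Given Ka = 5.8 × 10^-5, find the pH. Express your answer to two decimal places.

C6H5COOH ⇌ C6H5COO- + H+
Let x = [H+] at equilibrium. Ka = x²/(0.0022 − x).
Here C₀/Ka ≈ 37.9, so the small-x approximation fails. Use the quadratic:
x = [−5.8e-05 + √(5.8e-05² + 5.1e-07)]/2 = 3.29 × 10^-4 M
pH = −log[H+] = −log(3.29 × 10^-4) = 3.48

pH = 3.48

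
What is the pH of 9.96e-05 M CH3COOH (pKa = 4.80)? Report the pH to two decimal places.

pH = 4.49

CH3COOH ⇌ CH3COO- + H+
Ka = 10^(−4.80) = 1.58 × 10^-5
Let x = [H+] at equilibrium. Ka = x²/(9.96e-05 − x).
x is not negligible relative to C₀; solve x² + 1.58e-05·x − 1.57e-09 = 0.
x = [−1.58e-05 + √(1.58e-05² + 6.29e-09)]/2 = 3.25 × 10^-5 M
pH = −log(3.25 × 10^-5) = 4.49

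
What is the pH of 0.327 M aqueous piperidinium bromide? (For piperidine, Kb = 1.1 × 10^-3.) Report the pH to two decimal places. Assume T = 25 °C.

C5H10NH2+ is the conjugate acid of the weak base C5H10NH.
Ka = Kw/Kb = 1.0×10^-14 / 1.1 × 10^-3 = 9.09 × 10^-12
Ka = x²/(0.327 − x) = 9.09 × 10^-12
Assume x ≪ 0.327: x ≈ √(9.09 × 10^-12 × 0.327) = 1.72 × 10^-6 M
Check: 0.00053% ionized — well under 5%, approximation valid.
pH = −log(1.72 × 10^-6) = 5.76

pH = 5.76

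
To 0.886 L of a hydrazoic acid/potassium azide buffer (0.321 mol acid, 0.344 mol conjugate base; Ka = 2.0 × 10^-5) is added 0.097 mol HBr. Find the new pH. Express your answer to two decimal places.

After neutralization: n(HN3) = 0.418 mol, n(N3-) = 0.247 mol.
pKa = −log(2.0 × 10^-5) = 4.699
Henderson–Hasselbalch with mole ratio 0.247/0.418: pH = 4.699 + (-0.228)

pH = 4.47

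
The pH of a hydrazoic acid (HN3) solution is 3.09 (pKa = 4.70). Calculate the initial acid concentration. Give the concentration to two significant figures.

[H+] = 10^(-3.09) = 8.13 × 10^-4 M = x
Ka = 10^(−4.70) = 2.00 × 10^-5
Ka = x²/(C₀ − x) ⇒ C₀ = x + x²/Ka
C₀ = 8.13 × 10^-4 + (8.13 × 10^-4)²/(2.00 × 10^-5) = 3.39 × 10^-2 M

C₀ = 3.4 × 10^-2 M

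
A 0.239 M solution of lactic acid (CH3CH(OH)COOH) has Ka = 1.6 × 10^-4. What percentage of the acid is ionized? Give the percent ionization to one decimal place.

CH3CH(OH)COOH ⇌ CH3CH(OH)COO- + H+; let x = [H+] at equilibrium.
x ≈ √(Ka·C₀) = √(1.6 × 10^-4 × 0.239) = 6.18 × 10^-3 M
% ionization = x/C₀ × 100% = 6.18 × 10^-3/0.239 × 100% = 2.6%

2.6%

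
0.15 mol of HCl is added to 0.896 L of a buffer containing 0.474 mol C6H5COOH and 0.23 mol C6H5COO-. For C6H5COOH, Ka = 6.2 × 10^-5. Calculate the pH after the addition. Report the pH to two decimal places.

pH = 3.32

Added H+ converts C6H5COO- to C6H5COOH: C6H5COOH → 0.624 mol, C6H5COO- → 0.08 mol.
pKa = −log(6.2 × 10^-5) = 4.208
pH = pKa + log(n_C6H5COO-/n_C6H5COOH) = 4.208 + log(0.08/0.624) = 4.208 + (-0.892)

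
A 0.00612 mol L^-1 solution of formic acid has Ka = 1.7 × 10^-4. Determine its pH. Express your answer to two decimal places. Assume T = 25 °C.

pH = 3.03

HCOOH ⇌ HCOO- + H+
From the ICE table, Ka = x²/(0.00612 − x) = 1.7 × 10^-4.
The 5% rule fails; solving x² + Ka·x − Ka·C₀ = 0 exactly:
x = [−0.00017 + √(0.00017² + 4.16e-06)]/2 = 9.39 × 10^-4 M
pH = −log(9.39 × 10^-4) = 3.03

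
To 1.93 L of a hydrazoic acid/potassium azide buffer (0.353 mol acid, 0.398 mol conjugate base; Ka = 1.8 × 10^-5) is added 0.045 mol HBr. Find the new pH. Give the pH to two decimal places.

Added H+ converts N3- to HN3: HN3 → 0.398 mol, N3- → 0.353 mol.
pKa = −log(1.8 × 10^-5) = 4.745
Henderson–Hasselbalch with mole ratio 0.353/0.398: pH = 4.745 + (-0.052)

pH = 4.69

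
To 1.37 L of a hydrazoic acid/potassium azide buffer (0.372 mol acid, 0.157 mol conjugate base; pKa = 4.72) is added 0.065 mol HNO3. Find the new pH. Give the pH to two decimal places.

pH = 4.04

After neutralization: n(HN3) = 0.437 mol, n(N3-) = 0.092 mol.
pH = pKa + log(n_N3-/n_HN3) = 4.72 + log(0.092/0.437) = 4.72 + (-0.677)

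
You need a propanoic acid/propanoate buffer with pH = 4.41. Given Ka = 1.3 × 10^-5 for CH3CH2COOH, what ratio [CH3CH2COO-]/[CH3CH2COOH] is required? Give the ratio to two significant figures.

ratio = 0.33

pKa = -log(1.3 × 10^-5) = 4.886
pH = pKa + log(r) ⇒ log(r) = 4.41 − 4.886 = -0.476
r = [CH3CH2COO-]/[CH3CH2COOH] = 10^(-0.476) = 0.334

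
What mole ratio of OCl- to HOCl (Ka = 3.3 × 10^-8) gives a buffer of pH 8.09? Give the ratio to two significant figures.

ratio = 4.1

pKa = -log(3.3 × 10^-8) = 7.481
pH = pKa + log(r) ⇒ log(r) = 8.09 − 7.481 = +0.609
r = [OCl-]/[HOCl] = 10^(+0.609) = 4.06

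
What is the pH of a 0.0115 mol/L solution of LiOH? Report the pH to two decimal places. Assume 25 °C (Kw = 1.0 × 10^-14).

pH = 12.06

LiOH is a strong base; [OH-] = 0.0115 M.
pOH = -log(0.0115) = 1.94
pH = 14.00 - 1.94 = 12.06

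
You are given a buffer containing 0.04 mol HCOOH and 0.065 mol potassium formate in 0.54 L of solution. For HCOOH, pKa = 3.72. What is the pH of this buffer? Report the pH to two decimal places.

Henderson–Hasselbalch: pH = pKa + log([HCOO-]/[HCOOH]) = 3.72 + log(0.065/0.04)
pH = 3.72 + (+0.211) = 3.93

pH = 3.93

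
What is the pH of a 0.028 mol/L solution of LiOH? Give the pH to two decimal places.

pH = 12.45

LiOH is a strong base; [OH-] = 0.028 M.
pOH = -log(0.028) = 1.55
pH = 14.00 - 1.55 = 12.45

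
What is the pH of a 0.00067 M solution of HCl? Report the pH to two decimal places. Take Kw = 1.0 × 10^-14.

pH = 3.17

HCl is a strong acid and dissociates completely, so [H+] = 0.00067 M.
pH = -log(0.00067) = 3.17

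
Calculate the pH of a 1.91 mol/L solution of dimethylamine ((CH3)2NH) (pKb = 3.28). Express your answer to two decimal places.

pH = 12.50

(CH3)2NH + H2O ⇌ (CH3)2NH2+ + OH-
Kb = 10^(−3.28) = 5.25 × 10^-4
Kb = x²/(1.91 − x) = 5.25 × 10^-4
Assume x ≪ 1.91: x ≈ √(5.25 × 10^-4 × 1.91) = 3.17 × 10^-2 M
pOH = 1.50, so pH = 14.00 − pOH = 12.50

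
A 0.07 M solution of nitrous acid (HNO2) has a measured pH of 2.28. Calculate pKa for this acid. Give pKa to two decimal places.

pKa = 3.37

[H+] = 10^(-2.28) = 5.25 × 10^-3 M
At equilibrium [HA] = 0.07 − 5.25 × 10^-3 = 6.48 × 10^-2 M
Ka = [H+][A-]/[HA] = (5.25 × 10^-3)² / 6.48 × 10^-2 = 4.25 × 10^-4
pKa = -log(4.25 × 10^-4) = 3.37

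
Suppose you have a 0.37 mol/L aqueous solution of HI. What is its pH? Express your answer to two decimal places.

HI is a strong acid and dissociates completely, so [H+] = 0.37 M.
pH = -log(0.37) = 0.43

pH = 0.43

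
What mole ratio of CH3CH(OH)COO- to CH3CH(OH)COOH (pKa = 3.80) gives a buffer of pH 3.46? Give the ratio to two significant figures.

ratio = 0.46

pH = pKa + log(r) ⇒ log(r) = 3.46 − 3.80 = -0.34
r = [CH3CH(OH)COO-]/[CH3CH(OH)COOH] = 10^(-0.34) = 0.457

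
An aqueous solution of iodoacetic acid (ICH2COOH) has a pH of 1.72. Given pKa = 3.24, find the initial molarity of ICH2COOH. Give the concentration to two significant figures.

C₀ = 6.5 × 10^-1 M

[H+] = 10^(-1.72) = 1.91 × 10^-2 M = x
Ka = 10^(−3.24) = 5.75 × 10^-4
Ka = x²/(C₀ − x) ⇒ C₀ = x + x²/Ka
C₀ = 1.91 × 10^-2 + (1.91 × 10^-2)²/(5.75 × 10^-4) = 6.54 × 10^-1 M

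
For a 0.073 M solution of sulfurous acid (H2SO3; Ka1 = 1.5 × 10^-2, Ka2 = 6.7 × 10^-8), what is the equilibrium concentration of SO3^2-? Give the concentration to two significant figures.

First ionization gives [H+] ≈ [HSO3-] = 2.64 × 10^-2 M.
Second step: Ka2 = [H+][SO3^2-]/[HSO3-] ≈ [SO3^2-] (since [H+] ≈ [HSO3-]).
So [SO3^2-] ≈ Ka2.

6.7 × 10^-8 M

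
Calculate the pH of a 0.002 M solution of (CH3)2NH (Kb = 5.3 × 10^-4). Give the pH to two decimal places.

(CH3)2NH + H2O ⇌ (CH3)2NH2+ + OH-
Kb = [OH-]²/(0.002 − [OH-]) = 5.3 × 10^-4
[OH-] is not negligible relative to C₀; solve [OH-]² + 0.00053·[OH-] − 1.06e-06 = 0.
[OH-] = (−Kb + √(Kb² + 4·Kb·C₀))/2 = 7.98 × 10^-4 M
pOH = −log(7.98 × 10^-4) = 3.10; pH = 14.00 − 3.10 = 10.90

pH = 10.90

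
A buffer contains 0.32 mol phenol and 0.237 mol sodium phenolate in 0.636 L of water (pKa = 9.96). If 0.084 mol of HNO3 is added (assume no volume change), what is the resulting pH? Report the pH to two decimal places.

pH = 9.54

After neutralization: n(C6H5OH) = 0.404 mol, n(C6H5O-) = 0.153 mol.
pH = pKa + log([A⁻]/[HA]) = 9.96 + log(0.153/0.404) = 9.96 -0.422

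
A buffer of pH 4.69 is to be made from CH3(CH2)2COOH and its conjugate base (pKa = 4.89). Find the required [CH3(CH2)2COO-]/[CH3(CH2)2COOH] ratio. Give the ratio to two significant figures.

ratio = 0.63

pH = pKa + log(r) ⇒ log(r) = 4.69 − 4.89 = -0.20
r = [CH3(CH2)2COO-]/[CH3(CH2)2COOH] = 10^(-0.20) = 0.631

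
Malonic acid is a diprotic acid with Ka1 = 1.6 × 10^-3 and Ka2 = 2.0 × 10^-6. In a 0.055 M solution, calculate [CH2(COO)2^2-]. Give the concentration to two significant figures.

2.0 × 10^-6 M

First ionization gives [H+] ≈ [CH2(COOH)COO-] = 8.61 × 10^-3 M.
Second step: Ka2 = [H+][CH2(COO)2^2-]/[CH2(COOH)COO-] ≈ [CH2(COO)2^2-] (since [H+] ≈ [CH2(COOH)COO-]).
So [CH2(COO)2^2-] ≈ Ka2.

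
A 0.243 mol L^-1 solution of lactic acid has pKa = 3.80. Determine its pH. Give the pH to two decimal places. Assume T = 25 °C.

CH3CH(OH)COOH ⇌ CH3CH(OH)COO- + H+
Ka = 10^(−3.80) = 1.58 × 10^-4
Ka = x²/(0.243 − x) = 1.58 × 10^-4
Neglecting x in the denominator: x = √(1.58 × 10^-4 × 0.243) = 6.20 × 10^-3 M
pH = −log[H+] = −log(6.20 × 10^-3) = 2.21

pH = 2.21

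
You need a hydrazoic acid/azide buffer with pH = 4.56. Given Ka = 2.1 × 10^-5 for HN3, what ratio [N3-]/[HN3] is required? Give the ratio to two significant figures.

ratio = 0.76

pKa = -log(2.1 × 10^-5) = 4.678
pH = pKa + log(r) ⇒ log(r) = 4.56 − 4.678 = -0.118
r = [N3-]/[HN3] = 10^(-0.118) = 0.762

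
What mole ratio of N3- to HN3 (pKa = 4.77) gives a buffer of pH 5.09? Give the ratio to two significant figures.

ratio = 2.1

pH = pKa + log(r) ⇒ log(r) = 5.09 − 4.77 = +0.32
r = [N3-]/[HN3] = 10^(+0.32) = 2.09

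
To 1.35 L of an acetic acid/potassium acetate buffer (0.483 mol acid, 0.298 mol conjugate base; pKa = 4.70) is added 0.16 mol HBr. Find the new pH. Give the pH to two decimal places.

After neutralization: n(CH3COOH) = 0.643 mol, n(CH3COO-) = 0.138 mol.
Henderson–Hasselbalch with mole ratio 0.138/0.643: pH = 4.70 + (-0.668)

pH = 4.03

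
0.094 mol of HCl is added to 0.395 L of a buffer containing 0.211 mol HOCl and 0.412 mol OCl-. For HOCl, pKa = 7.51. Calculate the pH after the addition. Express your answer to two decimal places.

pH = 7.53

After neutralization: n(HOCl) = 0.305 mol, n(OCl-) = 0.318 mol.
Henderson–Hasselbalch with mole ratio 0.318/0.305: pH = 7.51 + (+0.018)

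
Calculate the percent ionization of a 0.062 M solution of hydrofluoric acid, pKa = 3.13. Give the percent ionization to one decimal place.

10.4%

HF ⇌ F- + H+; let x = [H+] at equilibrium.
Ka = 10^(−3.13) = 7.41 × 10^-4
Solve x² + 0.000741x − 4.59e-05 = 0 → x = 6.42 × 10^-3 M
% ionization = x/C₀ × 100% = 6.42 × 10^-3/0.062 × 100% = 10.4%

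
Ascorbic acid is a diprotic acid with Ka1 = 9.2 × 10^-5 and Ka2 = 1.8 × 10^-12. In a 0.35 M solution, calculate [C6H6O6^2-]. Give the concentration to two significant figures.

1.8 × 10^-12 M

First ionization gives [H+] ≈ [HC6H6O6-] = 5.67 × 10^-3 M.
Second step: Ka2 = [H+][C6H6O6^2-]/[HC6H6O6-] ≈ [C6H6O6^2-] (since [H+] ≈ [HC6H6O6-]).
So [C6H6O6^2-] ≈ Ka2.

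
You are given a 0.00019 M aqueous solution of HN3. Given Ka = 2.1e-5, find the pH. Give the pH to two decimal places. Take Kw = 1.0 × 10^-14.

pH = 4.27

HN3 ⇌ N3- + H+
From the ICE table, Ka = [H+]²/(0.00019 − [H+]) = 2.1 × 10^-5.
The 5% rule fails; solving [H+]² + Ka·[H+] − Ka·C₀ = 0 exactly:
[H+] = (−Ka + √(Ka² + 4·Ka·C₀))/2 = 5.35 × 10^-5 M
pH = −log[H+] = −log(5.35 × 10^-5) = 4.27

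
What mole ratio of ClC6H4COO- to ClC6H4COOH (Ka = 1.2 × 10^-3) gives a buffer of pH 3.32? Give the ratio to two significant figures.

ratio = 2.5

pKa = -log(1.2 × 10^-3) = 2.921
pH = pKa + log(r) ⇒ log(r) = 3.32 − 2.921 = +0.399
r = [ClC6H4COO-]/[ClC6H4COOH] = 10^(+0.399) = 2.51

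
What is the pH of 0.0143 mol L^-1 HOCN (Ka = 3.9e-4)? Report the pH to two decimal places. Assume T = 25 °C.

pH = 2.66

HOCN ⇌ OCN- + H+
Ka = x²/(0.0143 − x) = 3.9 × 10^-4
x is not negligible relative to C₀; solve x² + 0.00039·x − 5.58e-06 = 0.
x = [−0.00039 + √(0.00039² + 2.23e-05)]/2 = 2.17 × 10^-3 M
pH = −log[H+] = −log(2.17 × 10^-3) = 2.66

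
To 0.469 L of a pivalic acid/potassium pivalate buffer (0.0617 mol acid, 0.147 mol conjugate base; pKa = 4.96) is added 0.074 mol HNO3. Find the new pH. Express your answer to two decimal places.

Added H+ converts (CH3)3CCOO- to (CH3)3CCOOH: (CH3)3CCOOH → 0.136 mol, (CH3)3CCOO- → 0.073 mol.
pH = pKa + log(n_(CH3)3CCOO-/n_(CH3)3CCOOH) = 4.96 + log(0.073/0.136) = 4.96 + (-0.270)

pH = 4.69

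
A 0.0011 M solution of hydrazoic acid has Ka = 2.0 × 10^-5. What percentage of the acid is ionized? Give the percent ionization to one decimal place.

12.6%

HN3 ⇌ N3- + H+; let x = [H+] at equilibrium.
Ka = x²/(C₀ − x); solving the quadratic gives x = 1.39 × 10^-4 M.
% ionization = x/C₀ × 100% = 1.39 × 10^-4/0.0011 × 100% = 12.6%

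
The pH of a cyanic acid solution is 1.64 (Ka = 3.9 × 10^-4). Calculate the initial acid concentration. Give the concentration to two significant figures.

[H+] = 10^(-1.64) = 2.29 × 10^-2 M = x
Ka = x²/(C₀ − x) ⇒ C₀ = x + x²/Ka
C₀ = 2.29 × 10^-2 + (2.29 × 10^-2)²/(3.9 × 10^-4) = 1.37 M

C₀ = 1.4 M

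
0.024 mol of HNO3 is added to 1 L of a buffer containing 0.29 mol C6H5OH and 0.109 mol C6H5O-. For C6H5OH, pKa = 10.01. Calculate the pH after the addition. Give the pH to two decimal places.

After neutralization: n(C6H5OH) = 0.314 mol, n(C6H5O-) = 0.085 mol.
pH = pKa + log([A⁻]/[HA]) = 10.01 + log(0.085/0.314) = 10.01 -0.568

pH = 9.44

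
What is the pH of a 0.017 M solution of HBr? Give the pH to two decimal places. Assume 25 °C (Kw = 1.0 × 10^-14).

HBr is a strong acid and dissociates completely, so [H+] = 0.017 M.
pH = -log(0.017) = 1.77

pH = 1.77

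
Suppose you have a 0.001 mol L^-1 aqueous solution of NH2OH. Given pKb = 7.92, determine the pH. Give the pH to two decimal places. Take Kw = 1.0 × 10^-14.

pH = 8.54

NH2OH + H2O ⇌ NH3OH+ + OH-
Kb = 10^(−7.92) = 1.20 × 10^-8
Let x = [OH-] at equilibrium. Kb = x²/(0.001 − x).
Assume x ≪ 0.001: x ≈ √(1.20 × 10^-8 × 0.001) = 3.46 × 10^-6 M
Check: 0.35% ionized — well under 5%, approximation valid.
pOH = 5.46, so pH = 14.00 − pOH = 8.54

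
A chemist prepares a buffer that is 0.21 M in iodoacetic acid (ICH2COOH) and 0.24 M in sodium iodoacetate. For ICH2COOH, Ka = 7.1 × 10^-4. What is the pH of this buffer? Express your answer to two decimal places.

pKa = −log(7.1 × 10^-4) = 3.149
Henderson–Hasselbalch: pH = pKa + log([ICH2COO-]/[ICH2COOH]) = 3.149 + log(0.24/0.21)
pH = 3.149 + (+0.058) = 3.21

pH = 3.21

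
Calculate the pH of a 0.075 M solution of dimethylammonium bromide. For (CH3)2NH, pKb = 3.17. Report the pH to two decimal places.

(CH3)2NH2+ is the conjugate acid of the weak base (CH3)2NH.
Kb = 10^(−3.17) = 6.76 × 10^-4
Ka = Kw/Kb = 1.0×10^-14 / 6.76 × 10^-4 = 1.48 × 10^-11
From the ICE table, Ka = x²/(0.075 − x) = 1.48 × 10^-11.
Neglecting x in the denominator: x = √(1.48 × 10^-11 × 0.075) = 1.05 × 10^-6 M
Check: 0.0014% ionized — well under 5%, approximation valid.
pH = −log[H+] = −log(1.05 × 10^-6) = 5.98

pH = 5.98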